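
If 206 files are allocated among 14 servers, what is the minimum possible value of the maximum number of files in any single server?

The 14 servers are the holes and the 206 files are the pigeons.
If every server held at most 14 files, the total would be at most 14 × 14 = 196, which is less than 206.
So some server holds at least ⌈206/14⌉ = 15 files.

15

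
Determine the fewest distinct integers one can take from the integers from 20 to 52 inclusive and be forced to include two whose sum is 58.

25

Group the elements by complementary pair {x, 58−x}: {20,38}, {21,37}, {22,36}, …, giving 9 two-element pairs, the single value 29 (it cannot pair with itself since the integers are distinct), and 14 integers whose partner 58−x falls outside [20,52].
Treating each of those 24 groups as a pigeonhole, one can pick one integer per group — 24 integers — with no two summing to 58.
The 25th integer lands in an occupied pair, forcing a sum of 58.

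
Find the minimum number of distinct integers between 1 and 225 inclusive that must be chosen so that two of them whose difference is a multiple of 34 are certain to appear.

35

Integers whose pairwise differences are multiples of 34 are exactly those sharing a remainder mod 34. By the pigeonhole principle, the 34 residue classes mod 34 are the pigeonholes.
With 34 integers one could put 1 in each residue class and have no class reach 2.
The 35th integer pushes some class to 2, so 34·1 + 1 = 35.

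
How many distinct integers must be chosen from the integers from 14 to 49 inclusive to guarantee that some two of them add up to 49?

26

Group the elements by complementary pair {x, 49−x}: {14,35}, {15,34}, {16,33}, …, giving 11 two-element pairs and 14 integers whose partner 49−x falls outside [14,49].
Treating each of those 25 groups as a pigeonhole, one can pick one integer per group — 25 integers — with no two summing to 49.
The 26th integer lands in an occupied pair, forcing a sum of 49.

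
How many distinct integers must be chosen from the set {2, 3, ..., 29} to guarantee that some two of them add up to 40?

Two chosen integers sum to 40 exactly when both halves of some pair {x, 40−x} with 11 ≤ x ≤ 40−x ≤ 29 are chosen — 9 such pairs.
The remaining 10 elements (those with no distinct partner in range) can never complete a 40-sum, so the worst case takes all of them and one from each pair: 10 + 9 = 19.
Pigeonhole: the 20th integer has to be the second member of some pair, so 19 + 1 = 20.

20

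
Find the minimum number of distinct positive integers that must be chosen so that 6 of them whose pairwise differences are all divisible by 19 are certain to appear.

Integers whose pairwise differences are multiples of 19 are exactly those sharing a remainder mod 19. The 19 residue classes mod 19 are the pigeonholes.
With 95 integers one could put 5 in each residue class and have no class reach 6.
The 96th integer pushes some class to 6, so 19·5 + 1 = 96.

96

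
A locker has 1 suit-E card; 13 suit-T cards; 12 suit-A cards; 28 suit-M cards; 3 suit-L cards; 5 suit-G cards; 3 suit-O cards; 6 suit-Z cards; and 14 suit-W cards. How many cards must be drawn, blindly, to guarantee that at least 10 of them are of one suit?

55

The 9 suits are the holes; the cards drawn are the pigeons.
To avoid 10 of any one suit, the worst case takes at most 9 of each suit, or every card of a suit that has fewer than 9.
That gives 1 + 9 + 9 + 9 + 3 + 5 + 3 + 6 + 9 = 54 cards with no suit reaching 10.
The next card forces some suit to 10, so 54 + 1 = 55.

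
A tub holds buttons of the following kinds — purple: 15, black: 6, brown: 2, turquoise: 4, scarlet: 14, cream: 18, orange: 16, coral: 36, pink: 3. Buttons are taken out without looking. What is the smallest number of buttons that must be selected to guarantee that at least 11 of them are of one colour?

66

An adversary could hand out at most 10 buttons per colour (4 colours run out sooner): 10 + 6 + 2 + 4 + 10 + 10 + 10 + 10 + 3 = 65 buttons and still no colour has 11.
By the pigeonhole principle, one more button lands in a colour already at 10, so 66 draws are enough and 65 are not.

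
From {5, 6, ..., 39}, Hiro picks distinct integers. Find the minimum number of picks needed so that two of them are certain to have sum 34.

24

A set avoiding the sum 34 can contain at most one of each pair {x, 34−x}, plus the 11 elements whose complement lies outside the range or equal to its own complement.
The integers 17, …, 39 (23 of them) are such a set: any two sum to at least 17+18 = 35 > 34.
Any 24th integer completes one of the 12 pairs, so 24 choices force a sum of 34.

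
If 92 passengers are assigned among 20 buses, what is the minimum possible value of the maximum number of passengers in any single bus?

5

The 20 buses are the holes and the 92 passengers are the pigeons.
If every bus held at most 4 passengers, the total would be at most 20 × 4 = 80, which is less than 92.
So some bus holds at least ⌈92/20⌉ = 5 passengers.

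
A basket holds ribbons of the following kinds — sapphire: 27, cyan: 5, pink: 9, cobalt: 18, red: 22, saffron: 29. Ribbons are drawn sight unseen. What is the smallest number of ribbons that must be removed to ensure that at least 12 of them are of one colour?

An adversary could hand out at most 11 ribbons per colour (cyan, pink run out sooner): 11 + 5 + 9 + 11 + 11 + 11 = 58 ribbons and still no colour has 12.
Pigeonhole: one more ribbon lands in a colour already at 11, so 59 draws are enough and 58 are not.

59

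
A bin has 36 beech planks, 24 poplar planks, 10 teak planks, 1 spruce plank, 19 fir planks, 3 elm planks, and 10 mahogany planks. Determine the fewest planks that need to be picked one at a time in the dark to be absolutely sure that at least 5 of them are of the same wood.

The 7 woods are the holes; the planks drawn are the pigeons.
To avoid 5 of any one wood, the worst case takes at most 4 of each wood, or every plank of a wood that has fewer than 4.
That gives 4 + 4 + 4 + 1 + 4 + 3 + 4 = 24 planks with no wood reaching 5.
The next plank forces some wood to 5, so 24 + 1 = 25.

25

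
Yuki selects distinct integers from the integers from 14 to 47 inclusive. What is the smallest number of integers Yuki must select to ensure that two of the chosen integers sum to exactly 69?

Two chosen integers sum to 69 exactly when both halves of some pair {x, 69−x} with 22 ≤ x ≤ 69−x ≤ 47 are chosen — 13 such pairs.
The remaining 8 elements (those with no distinct partner in range) can never complete a 69-sum, so the worst case takes all of them and one from each pair: 8 + 13 = 21.
The 22nd integer has to be the second member of some pair, so 21 + 1 = 22.

22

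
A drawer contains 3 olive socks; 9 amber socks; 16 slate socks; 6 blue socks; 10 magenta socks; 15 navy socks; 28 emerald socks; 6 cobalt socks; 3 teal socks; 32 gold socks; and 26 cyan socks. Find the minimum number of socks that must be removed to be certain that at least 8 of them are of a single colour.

68

An adversary could hand out at most 7 socks per colour (4 colours run out sooner): 3 + 7 + 7 + 6 + 7 + 7 + 7 + 6 + 3 + 7 + 7 = 67 socks and still no colour has 8.
By pigeonhole, one more sock lands in a colour already at 7, so 68 draws are enough and 67 are not.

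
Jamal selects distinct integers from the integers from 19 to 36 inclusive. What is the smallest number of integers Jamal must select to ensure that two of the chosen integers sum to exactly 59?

12

Two chosen integers sum to 59 exactly when both halves of some pair {x, 59−x} with 23 ≤ x ≤ 59−x ≤ 36 are chosen — 7 such pairs.
The remaining 4 elements (those with no distinct partner in range) can never complete a 59-sum, so the worst case takes all of them and one from each pair: 4 + 7 = 11.
Pigeonhole: the 12th integer has to be the second member of some pair, so 11 + 1 = 12.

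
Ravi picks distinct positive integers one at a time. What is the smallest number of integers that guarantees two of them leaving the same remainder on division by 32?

The 32 residue classes mod 32 are the pigeonholes.
With 32 integers one could put 1 in each residue class and have no class reach 2.
The 33rd integer pushes some class to 2, so 32·1 + 1 = 33.

33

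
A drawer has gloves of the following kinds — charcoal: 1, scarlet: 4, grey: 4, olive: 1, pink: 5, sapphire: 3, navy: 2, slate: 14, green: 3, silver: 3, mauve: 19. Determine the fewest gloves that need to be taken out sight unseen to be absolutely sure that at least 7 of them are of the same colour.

39

An adversary could hand out at most 6 gloves per colour (9 colours run out sooner): 1 + 4 + 4 + 1 + 5 + 3 + 2 + 6 + 3 + 3 + 6 = 38 gloves and still no colour has 7.
One more glove lands in a colour already at 6, so 39 draws are enough and 38 are not.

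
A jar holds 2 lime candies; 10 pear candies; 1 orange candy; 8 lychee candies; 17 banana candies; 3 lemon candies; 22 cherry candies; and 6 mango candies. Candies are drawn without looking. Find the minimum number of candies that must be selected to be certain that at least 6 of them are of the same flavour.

Pigeonhole: put each drawn candy into a box by flavour. The largest draw with every box below 6 takes min(count, 5) from each flavour; flavours with fewer than 5 contribute all they have.
Σ min(cᵢ, 5) = 2 + 5 + 1 + 5 + 5 + 3 + 5 + 5 = 31.
Draw number 31 + 1 = 32 must push one box to 6.

32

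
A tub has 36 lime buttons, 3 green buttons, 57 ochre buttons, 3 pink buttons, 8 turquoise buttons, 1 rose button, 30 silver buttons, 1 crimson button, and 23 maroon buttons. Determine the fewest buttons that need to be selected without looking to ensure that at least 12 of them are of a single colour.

An adversary could hand out at most 11 buttons per colour (5 colours run out sooner): 11 + 3 + 11 + 3 + 8 + 1 + 11 + 1 + 11 = 60 buttons and still no colour has 12.
By pigeonhole, one more button lands in a colour already at 11, so 61 draws are enough and 60 are not.

61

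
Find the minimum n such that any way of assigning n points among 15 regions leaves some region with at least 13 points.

With 180 points one could put exactly 12 in each of the 15 regions, and no region would reach 13.
One more point must land in a region that already has 12, giving it 13.
So 15 × 12 + 1 = 181 points are required.

181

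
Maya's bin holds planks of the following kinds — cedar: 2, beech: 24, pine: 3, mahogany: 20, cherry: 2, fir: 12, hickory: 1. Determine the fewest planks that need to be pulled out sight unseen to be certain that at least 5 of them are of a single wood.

An adversary could hand out at most 4 planks per wood (4 woods run out sooner): 2 + 4 + 3 + 4 + 2 + 4 + 1 = 20 planks and still no wood has 5.
One more plank lands in a wood already at 4, so 21 draws are enough and 20 are not.

21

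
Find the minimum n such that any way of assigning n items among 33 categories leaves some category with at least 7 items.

199

With 198 items one could put exactly 6 in each of the 33 categories, and no category would reach 7.
By the pigeonhole principle, one more item must land in a category that already has 6, giving it 7.
So 33 × 6 + 1 = 199 items are required.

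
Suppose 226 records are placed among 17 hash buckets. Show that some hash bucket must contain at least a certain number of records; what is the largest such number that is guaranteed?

Pigeonhole: the 17 hash buckets are the holes and the 226 records are the pigeons.
If every hash bucket held at most 13 records, the total would be at most 17 × 13 = 221, which is less than 226.
So some hash bucket holds at least ⌈226/17⌉ = 14 records.

14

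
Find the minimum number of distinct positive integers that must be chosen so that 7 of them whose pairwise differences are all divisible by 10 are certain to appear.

61

Integers whose pairwise differences are multiples of 10 are exactly those sharing a remainder mod 10. The 10 residue classes mod 10 are the pigeonholes.
With 60 integers one could put 6 in each residue class and have no class reach 7.
The 61st integer pushes some class to 7, so 10·6 + 1 = 61.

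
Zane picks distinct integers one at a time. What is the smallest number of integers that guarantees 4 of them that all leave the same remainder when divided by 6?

By the pigeonhole principle, the 6 residue classes mod 6 are the pigeonholes.
With 18 integers one could put 3 in each residue class and have no class reach 4.
The 19th integer pushes some class to 4, so 6·3 + 1 = 19.

19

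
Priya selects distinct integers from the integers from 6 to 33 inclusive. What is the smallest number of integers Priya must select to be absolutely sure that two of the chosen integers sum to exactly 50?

21

Two chosen integers sum to 50 exactly when both halves of some pair {x, 50−x} with 17 ≤ x ≤ 50−x ≤ 33 are chosen — 8 such pairs.
The remaining 12 elements (those with no distinct partner in range) can never complete a 50-sum, so the worst case takes all of them and one from each pair: 12 + 8 = 20.
The 21st integer has to be the second member of some pair, so 20 + 1 = 21.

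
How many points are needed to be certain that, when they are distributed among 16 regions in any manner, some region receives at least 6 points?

With 80 points one could put exactly 5 in each of the 16 regions, and no region would reach 6.
One more point must land in a region that already has 5, giving it 6.
So 16 × 5 + 1 = 81 points are required.

81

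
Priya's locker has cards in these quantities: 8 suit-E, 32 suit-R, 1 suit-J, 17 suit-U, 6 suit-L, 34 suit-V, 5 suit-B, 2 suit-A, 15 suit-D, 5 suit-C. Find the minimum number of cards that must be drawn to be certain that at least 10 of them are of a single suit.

By pigeonhole, the 10 suits are the holes; the cards drawn are the pigeons.
To avoid 10 of any one suit, the worst case takes at most 9 of each suit, or every card of a suit that has fewer than 9.
That gives 8 + 9 + 1 + 9 + 6 + 9 + 5 + 2 + 9 + 5 = 63 cards with no suit reaching 10.
The next card forces some suit to 10, so 63 + 1 = 64.

64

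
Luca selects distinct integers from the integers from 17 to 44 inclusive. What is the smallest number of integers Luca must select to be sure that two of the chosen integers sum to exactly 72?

Two chosen integers sum to 72 exactly when both halves of some pair {x, 72−x} with 28 ≤ x ≤ 72−x ≤ 44 are chosen — 8 such pairs.
The remaining 12 elements (those with no distinct partner in range) can never complete a 72-sum, so the worst case takes all of them and one from each pair: 12 + 8 = 20.
By pigeonhole, the 21st integer has to be the second member of some pair, so 20 + 1 = 21.

21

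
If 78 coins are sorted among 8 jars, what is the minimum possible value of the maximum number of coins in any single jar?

10

By pigeonhole, the 8 jars are the holes and the 78 coins are the pigeons.
If every jar held at most 9 coins, the total would be at most 8 × 9 = 72, which is less than 78.
So some jar holds at least ⌈78/8⌉ = 10 coins.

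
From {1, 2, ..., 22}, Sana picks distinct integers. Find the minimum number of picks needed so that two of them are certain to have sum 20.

Group the elements by complementary pair {x, 20−x}: {1,19}, {2,18}, {3,17}, …, giving 9 two-element pairs, the single value 10 (it cannot pair with itself since the integers are distinct), and 3 integers whose partner 20−x falls outside [1,22].
By pigeonhole, treating each of those 13 groups as a pigeonhole, one can pick one integer per group — 13 integers — with no two summing to 20.
The 14th integer lands in an occupied pair, forcing a sum of 20.

14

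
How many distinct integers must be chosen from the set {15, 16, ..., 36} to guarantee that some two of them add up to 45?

Group the elements by complementary pair {x, 45−x}: {15,30}, {16,29}, {17,28}, …, giving 8 two-element pairs and 6 integers whose partner 45−x falls outside [15,36].
Treating each of those 14 groups as a pigeonhole, one can pick one integer per group — 14 integers — with no two summing to 45.
The 15th integer lands in an occupied pair, forcing a sum of 45.

15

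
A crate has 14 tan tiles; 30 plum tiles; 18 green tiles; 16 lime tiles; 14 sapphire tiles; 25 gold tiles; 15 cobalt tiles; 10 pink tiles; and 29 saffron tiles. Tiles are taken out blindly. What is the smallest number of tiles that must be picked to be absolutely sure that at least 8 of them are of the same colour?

Pigeonhole: the 9 colours are the holes; the tiles drawn are the pigeons.
To avoid 8 of any one colour, the worst case takes at most 7 of each colour.
That gives 7 + 7 + 7 + 7 + 7 + 7 + 7 + 7 + 7 = 63 tiles with no colour reaching 8.
The next tile forces some colour to 8, so 63 + 1 = 64.

64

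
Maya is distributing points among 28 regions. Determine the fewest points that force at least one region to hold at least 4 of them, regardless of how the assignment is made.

85

With 84 points one could put exactly 3 in each of the 28 regions, and no region would reach 4.
Pigeonhole: one more point must land in a region that already has 3, giving it 4.
So 28 × 3 + 1 = 85 points are required.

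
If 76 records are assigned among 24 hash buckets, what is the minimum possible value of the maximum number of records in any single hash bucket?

The 24 hash buckets are the holes and the 76 records are the pigeons.
If every hash bucket held at most 3 records, the total would be at most 24 × 3 = 72, which is less than 76.
So some hash bucket holds at least ⌈76/24⌉ = 4 records.

4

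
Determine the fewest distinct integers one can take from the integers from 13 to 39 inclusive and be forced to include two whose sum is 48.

17

Two chosen integers sum to 48 exactly when both halves of some pair {x, 48−x} with 13 ≤ x ≤ 48−x ≤ 35 are chosen — 11 such pairs.
The remaining 5 elements (those with no distinct partner in range) can never complete a 48-sum, so the worst case takes all of them and one from each pair: 5 + 11 = 16.
The 17th integer has to be the second member of some pair, so 16 + 1 = 17.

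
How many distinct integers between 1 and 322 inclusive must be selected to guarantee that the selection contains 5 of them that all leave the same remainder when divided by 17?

By pigeonhole, the 17 residue classes mod 17 are the pigeonholes.
With 68 integers one could put 4 in each residue class and have no class reach 5.
The 69th integer pushes some class to 5, so 17·4 + 1 = 69.

69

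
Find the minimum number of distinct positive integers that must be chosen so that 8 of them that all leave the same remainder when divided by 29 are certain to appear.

By the pigeonhole principle, the 29 residue classes mod 29 are the pigeonholes.
With 203 integers one could put 7 in each residue class and have no class reach 8.
The 204th integer pushes some class to 8, so 29·7 + 1 = 204.

204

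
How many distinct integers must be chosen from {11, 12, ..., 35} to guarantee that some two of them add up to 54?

Two chosen integers sum to 54 exactly when both halves of some pair {x, 54−x} with 19 ≤ x ≤ 54−x ≤ 35 are chosen — 8 such pairs.
The remaining 9 elements (those with no distinct partner in range) can never complete a 54-sum, so the worst case takes all of them and one from each pair: 9 + 8 = 17.
By pigeonhole, the 18th integer has to be the second member of some pair, so 17 + 1 = 18.

18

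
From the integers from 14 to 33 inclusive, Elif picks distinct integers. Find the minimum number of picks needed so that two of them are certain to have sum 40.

Two chosen integers sum to 40 exactly when both halves of some pair {x, 40−x} with 14 ≤ x ≤ 40−x ≤ 26 are chosen — 6 such pairs.
The remaining 8 elements (those with no distinct partner in range) can never complete a 40-sum, so the worst case takes all of them and one from each pair: 8 + 6 = 14.
The 15th integer has to be the second member of some pair, so 14 + 1 = 15.

15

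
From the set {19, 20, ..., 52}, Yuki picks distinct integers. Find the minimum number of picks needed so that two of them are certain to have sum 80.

A set avoiding the sum 80 can contain at most one of each pair {x, 80−x}, plus the 10 elements whose complement lies outside the range or equal to its own complement.
The integers 19, …, 40 (22 of them) are such a set: any two sum to at least 19+20 = 39 and at most 39+40 = 79 < 80.
Any 23rd integer completes one of the 12 pairs, so 23 choices force a sum of 80.

23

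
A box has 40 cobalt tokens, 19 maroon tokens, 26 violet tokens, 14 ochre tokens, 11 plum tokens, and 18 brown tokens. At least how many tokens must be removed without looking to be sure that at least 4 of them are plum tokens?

121

In the worst case for collecting plum tokens, every non-plum token comes out first.
There are 40 + 19 + 26 + 14 + 18 = 117 non-plum tokens altogether.
After those, each further token must be plum, so 117 + 4 = 121 draws guarantee 4 plum tokens.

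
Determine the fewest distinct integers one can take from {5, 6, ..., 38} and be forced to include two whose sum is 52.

23

A set avoiding the sum 52 can contain at most one of each pair {x, 52−x}, plus the 10 elements whose complement lies outside the range or equal to its own complement.
The integers 5, …, 26 (22 of them) are such a set: any two sum to at least 5+6 = 11 and at most 25+26 = 51 < 52.
Any 23rd integer completes one of the 12 pairs, so 23 choices force a sum of 52.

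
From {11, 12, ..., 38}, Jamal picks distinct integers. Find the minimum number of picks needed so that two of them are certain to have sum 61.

21

Group the elements by complementary pair {x, 61−x}: {23,38}, {24,37}, {25,36}, …, giving 8 two-element pairs and 12 integers whose partner 61−x falls outside [11,38].
Treating each of those 20 groups as a pigeonhole, one can pick one integer per group — 20 integers — with no two summing to 61.
The 21st integer lands in an occupied pair, forcing a sum of 61.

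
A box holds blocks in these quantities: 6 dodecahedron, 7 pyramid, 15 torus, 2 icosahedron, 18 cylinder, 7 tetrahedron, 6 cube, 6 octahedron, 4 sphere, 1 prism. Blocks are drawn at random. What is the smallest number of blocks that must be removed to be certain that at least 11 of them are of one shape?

60

Put each drawn block into a box by shape. The largest draw with every box below 11 takes min(count, 10) from each shape; shapes with fewer than 10 contribute all they have.
Σ min(cᵢ, 10) = 6 + 7 + 10 + 2 + 10 + 7 + 6 + 6 + 4 + 1 = 59.
Draw number 59 + 1 = 60 must push one box to 11.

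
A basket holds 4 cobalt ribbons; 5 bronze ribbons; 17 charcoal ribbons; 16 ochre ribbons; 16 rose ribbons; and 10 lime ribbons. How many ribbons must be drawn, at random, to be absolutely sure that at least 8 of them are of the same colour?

38

An adversary could hand out at most 7 ribbons per colour (cobalt, bronze run out sooner): 4 + 5 + 7 + 7 + 7 + 7 = 37 ribbons and still no colour has 8.
Pigeonhole: one more ribbon lands in a colour already at 7, so 38 draws are enough and 37 are not.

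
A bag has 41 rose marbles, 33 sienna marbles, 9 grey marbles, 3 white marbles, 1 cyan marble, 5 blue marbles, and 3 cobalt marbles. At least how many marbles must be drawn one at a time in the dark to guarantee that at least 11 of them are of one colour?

42

By pigeonhole, the 7 colours are the holes; the marbles drawn are the pigeons.
To avoid 11 of any one colour, the worst case takes at most 10 of each colour, or every marble of a colour that has fewer than 10.
That gives 10 + 10 + 9 + 3 + 1 + 5 + 3 = 41 marbles with no colour reaching 11.
The next marble forces some colour to 11, so 41 + 1 = 42.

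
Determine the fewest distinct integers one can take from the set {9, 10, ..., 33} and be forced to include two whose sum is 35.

Two chosen integers sum to 35 exactly when both halves of some pair {x, 35−x} with 9 ≤ x ≤ 35−x ≤ 26 are chosen — 9 such pairs.
The remaining 7 elements (those with no distinct partner in range) can never complete a 35-sum, so the worst case takes all of them and one from each pair: 7 + 9 = 16.
The 17th integer has to be the second member of some pair, so 16 + 1 = 17.

17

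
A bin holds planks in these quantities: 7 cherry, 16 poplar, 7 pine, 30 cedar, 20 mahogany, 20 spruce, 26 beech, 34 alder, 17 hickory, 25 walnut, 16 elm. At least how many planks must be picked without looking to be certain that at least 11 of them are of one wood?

Put each drawn plank into a box by wood. The largest draw with every box below 11 takes min(count, 10) from each wood; woods with fewer than 10 contribute all they have.
Σ min(cᵢ, 10) = 7 + 10 + 7 + 10 + 10 + 10 + 10 + 10 + 10 + 10 + 10 = 104.
Draw number 104 + 1 = 105 must push one box to 11.

105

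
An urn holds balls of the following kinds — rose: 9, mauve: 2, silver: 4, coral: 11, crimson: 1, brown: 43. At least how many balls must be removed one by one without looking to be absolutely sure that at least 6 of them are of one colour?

By pigeonhole, the 6 colours are the holes; the balls drawn are the pigeons.
To avoid 6 of any one colour, the worst case takes at most 5 of each colour, or every ball of a colour that has fewer than 5.
That gives 5 + 2 + 4 + 5 + 1 + 5 = 22 balls with no colour reaching 6.
The next ball forces some colour to 6, so 22 + 1 = 23.

23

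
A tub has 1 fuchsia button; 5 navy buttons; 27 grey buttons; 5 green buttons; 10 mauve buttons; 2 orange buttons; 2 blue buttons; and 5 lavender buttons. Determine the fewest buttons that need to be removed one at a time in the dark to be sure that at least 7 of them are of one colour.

An adversary could hand out at most 6 buttons per colour (6 colours run out sooner): 1 + 5 + 6 + 5 + 6 + 2 + 2 + 5 = 32 buttons and still no colour has 7.
One more button lands in a colour already at 6, so 33 draws are enough and 32 are not.

33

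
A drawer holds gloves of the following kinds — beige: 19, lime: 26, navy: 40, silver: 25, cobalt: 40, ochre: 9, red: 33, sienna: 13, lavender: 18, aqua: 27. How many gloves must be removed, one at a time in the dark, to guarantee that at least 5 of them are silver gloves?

In the worst case for collecting silver gloves, every non-silver glove comes out first.
There are 19 + 26 + 40 + 40 + 9 + 33 + 13 + 18 + 27 = 225 non-silver gloves altogether.
After those, each further glove must be silver, so 225 + 5 = 230 draws guarantee 5 silver gloves.

230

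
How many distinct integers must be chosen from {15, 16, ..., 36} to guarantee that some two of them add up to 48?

14

Two chosen integers sum to 48 exactly when both halves of some pair {x, 48−x} with 15 ≤ x ≤ 48−x ≤ 33 are chosen — 9 such pairs.
The remaining 4 elements (those with no distinct partner in range) can never complete a 48-sum, so the worst case takes all of them and one from each pair: 4 + 9 = 13.
Pigeonhole: the 14th integer has to be the second member of some pair, so 13 + 1 = 14.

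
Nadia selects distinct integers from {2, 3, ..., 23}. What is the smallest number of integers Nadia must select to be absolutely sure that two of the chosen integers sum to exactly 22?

A set avoiding the sum 22 can contain at most one of each pair {x, 22−x}, plus the 4 elements whose complement lies outside the range or equal to its own complement.
The integers 11, …, 23 (13 of them) are such a set: any two sum to at least 11+12 = 23 > 22.
Any 14th integer completes one of the 9 pairs, so 14 choices force a sum of 22.

14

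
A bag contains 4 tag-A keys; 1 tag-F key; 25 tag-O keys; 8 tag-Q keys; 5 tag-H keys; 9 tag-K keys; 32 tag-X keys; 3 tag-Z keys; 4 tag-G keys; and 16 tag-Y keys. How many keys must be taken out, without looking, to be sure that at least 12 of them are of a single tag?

Put each drawn key into a box by tag. The largest draw with every box below 12 takes min(count, 11) from each tag; tags with fewer than 11 contribute all they have.
Σ min(cᵢ, 11) = 4 + 1 + 11 + 8 + 5 + 9 + 11 + 3 + 4 + 11 = 67.
Draw number 67 + 1 = 68 must push one box to 12.

68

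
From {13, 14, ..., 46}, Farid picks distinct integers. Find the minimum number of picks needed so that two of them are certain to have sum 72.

25

A set avoiding the sum 72 can contain at most one of each pair {x, 72−x}, plus the 14 elements whose complement lies outside the range or equal to its own complement.
The integers 13, …, 36 (24 of them) are such a set: any two sum to at least 13+14 = 27 and at most 35+36 = 71 < 72.
Any 25th integer completes one of the 10 pairs, so 25 choices force a sum of 72.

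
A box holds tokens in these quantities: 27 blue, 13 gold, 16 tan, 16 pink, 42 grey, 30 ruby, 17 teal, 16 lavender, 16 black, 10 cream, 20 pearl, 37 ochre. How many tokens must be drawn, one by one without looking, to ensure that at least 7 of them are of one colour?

73

The 12 colours are the holes; the tokens drawn are the pigeons.
To avoid 7 of any one colour, the worst case takes at most 6 of each colour.
That gives 6 + 6 + 6 + 6 + 6 + 6 + 6 + 6 + 6 + 6 + 6 + 6 = 72 tokens with no colour reaching 7.
The next token forces some colour to 7, so 72 + 1 = 73.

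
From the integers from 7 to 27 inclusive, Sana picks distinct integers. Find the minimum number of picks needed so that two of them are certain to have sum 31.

13

A set avoiding the sum 31 can contain at most one of each pair {x, 31−x}, plus the 3 elements whose complement lies outside the range.
The integers 16, …, 27 (12 of them) are such a set: any two sum to at least 16+17 = 33 > 31.
Any 13th integer completes one of the 9 pairs, so 13 choices force a sum of 31.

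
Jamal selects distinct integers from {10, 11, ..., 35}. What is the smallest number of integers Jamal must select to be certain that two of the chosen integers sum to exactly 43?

15

A set avoiding the sum 43 can contain at most one of each pair {x, 43−x}, plus the 2 elements whose complement lies outside the range.
The integers 22, …, 35 (14 of them) are such a set: any two sum to at least 22+23 = 45 > 43.
By the pigeonhole principle, any 15th integer completes one of the 12 pairs, so 15 choices force a sum of 43.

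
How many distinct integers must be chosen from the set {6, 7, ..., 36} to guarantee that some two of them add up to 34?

21

Group the elements by complementary pair {x, 34−x}: {6,28}, {7,27}, {8,26}, …, giving 11 two-element pairs, the single value 17 (it cannot pair with itself since the integers are distinct), and 8 integers whose partner 34−x falls outside [6,36].
By the pigeonhole principle, treating each of those 20 groups as a pigeonhole, one can pick one integer per group — 20 integers — with no two summing to 34.
The 21st integer lands in an occupied pair, forcing a sum of 34.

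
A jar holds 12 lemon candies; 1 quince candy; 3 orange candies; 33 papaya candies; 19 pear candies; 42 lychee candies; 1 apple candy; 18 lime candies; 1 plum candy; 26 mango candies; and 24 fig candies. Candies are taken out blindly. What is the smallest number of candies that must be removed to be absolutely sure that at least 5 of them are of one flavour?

The 11 flavours are the holes; the candies drawn are the pigeons.
To avoid 5 of any one flavour, the worst case takes at most 4 of each flavour, or every candy of a flavour that has fewer than 4.
That gives 4 + 1 + 3 + 4 + 4 + 4 + 1 + 4 + 1 + 4 + 4 = 34 candies with no flavour reaching 5.
The next candy forces some flavour to 5, so 34 + 1 = 35.

35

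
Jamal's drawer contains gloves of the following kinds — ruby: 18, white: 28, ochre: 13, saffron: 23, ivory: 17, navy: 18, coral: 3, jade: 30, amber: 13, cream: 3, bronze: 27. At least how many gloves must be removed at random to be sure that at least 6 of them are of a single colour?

Put each drawn glove into a box by colour. The largest draw with every box below 6 takes min(count, 5) from each colour; colours with fewer than 5 contribute all they have.
Σ min(cᵢ, 5) = 5 + 5 + 5 + 5 + 5 + 5 + 3 + 5 + 5 + 3 + 5 = 51.
Draw number 51 + 1 = 52 must push one box to 6.

52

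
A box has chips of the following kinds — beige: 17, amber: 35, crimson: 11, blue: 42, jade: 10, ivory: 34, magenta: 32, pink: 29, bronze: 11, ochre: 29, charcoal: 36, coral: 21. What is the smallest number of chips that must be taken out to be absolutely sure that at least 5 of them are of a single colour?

The 12 colours are the holes; the chips drawn are the pigeons.
To avoid 5 of any one colour, the worst case takes at most 4 of each colour.
That gives 4 + 4 + 4 + 4 + 4 + 4 + 4 + 4 + 4 + 4 + 4 + 4 = 48 chips with no colour reaching 5.
The next chip forces some colour to 5, so 48 + 1 = 49.

49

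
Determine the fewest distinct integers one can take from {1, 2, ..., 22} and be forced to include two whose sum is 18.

A set avoiding the sum 18 can contain at most one of each pair {x, 18−x}, plus the 6 elements whose complement lies outside the range or equal to its own complement.
The integers 9, …, 22 (14 of them) are such a set: any two sum to at least 9+10 = 19 > 18.
By the pigeonhole principle, any 15th integer completes one of the 8 pairs, so 15 choices force a sum of 18.

15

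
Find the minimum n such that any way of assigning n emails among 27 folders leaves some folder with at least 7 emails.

With 162 emails one could put exactly 6 in each of the 27 folders, and no folder would reach 7.
One more email must land in a folder that already has 6, giving it 7.
So 27 × 6 + 1 = 163 emails are required.

163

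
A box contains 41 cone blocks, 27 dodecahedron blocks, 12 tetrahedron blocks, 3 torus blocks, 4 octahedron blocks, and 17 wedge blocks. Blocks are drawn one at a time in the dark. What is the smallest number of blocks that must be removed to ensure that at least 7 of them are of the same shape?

32

By pigeonhole, the 6 shapes are the holes; the blocks drawn are the pigeons.
To avoid 7 of any one shape, the worst case takes at most 6 of each shape, or every block of a shape that has fewer than 6.
That gives 6 + 6 + 6 + 3 + 4 + 6 = 31 blocks with no shape reaching 7.
The next block forces some shape to 7, so 31 + 1 = 32.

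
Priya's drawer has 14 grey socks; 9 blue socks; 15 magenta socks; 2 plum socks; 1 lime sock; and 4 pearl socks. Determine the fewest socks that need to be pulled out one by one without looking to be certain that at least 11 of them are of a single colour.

Pigeonhole: put each drawn sock into a box by colour. The largest draw with every box below 11 takes min(count, 10) from each colour; colours with fewer than 10 contribute all they have.
Σ min(cᵢ, 10) = 10 + 9 + 10 + 2 + 1 + 4 = 36.
Draw number 36 + 1 = 37 must push one box to 11.

37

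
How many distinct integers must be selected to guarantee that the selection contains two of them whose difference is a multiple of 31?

32

Integers whose pairwise differences are multiples of 31 are exactly those sharing a remainder mod 31. By the pigeonhole principle, the 31 residue classes mod 31 are the pigeonholes.
With 31 integers one could put 1 in each residue class and have no class reach 2.
The 32nd integer pushes some class to 2, so 31·1 + 1 = 32.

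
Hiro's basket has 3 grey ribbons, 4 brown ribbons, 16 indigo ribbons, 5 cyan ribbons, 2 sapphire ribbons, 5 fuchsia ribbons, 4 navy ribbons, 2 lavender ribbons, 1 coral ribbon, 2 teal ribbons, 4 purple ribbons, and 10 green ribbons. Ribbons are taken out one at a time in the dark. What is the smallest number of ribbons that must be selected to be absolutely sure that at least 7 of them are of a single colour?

An adversary could hand out at most 6 ribbons per colour (10 colours run out sooner): 3 + 4 + 6 + 5 + 2 + 5 + 4 + 2 + 1 + 2 + 4 + 6 = 44 ribbons and still no colour has 7.
Pigeonhole: one more ribbon lands in a colour already at 6, so 45 draws are enough and 44 are not.

45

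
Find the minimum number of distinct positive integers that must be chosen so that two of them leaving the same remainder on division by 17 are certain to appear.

18

By the pigeonhole principle, the 17 residue classes mod 17 are the pigeonholes.
With 17 integers one could put 1 in each residue class and have no class reach 2.
The 18th integer pushes some class to 2, so 17·1 + 1 = 18.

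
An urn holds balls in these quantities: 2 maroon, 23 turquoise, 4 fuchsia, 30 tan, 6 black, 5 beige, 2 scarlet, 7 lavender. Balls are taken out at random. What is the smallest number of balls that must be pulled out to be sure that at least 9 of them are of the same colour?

Put each drawn ball into a box by colour. The largest draw with every box below 9 takes min(count, 8) from each colour; colours with fewer than 8 contribute all they have.
Σ min(cᵢ, 8) = 2 + 8 + 4 + 8 + 6 + 5 + 2 + 7 = 42.
Draw number 42 + 1 = 43 must push one box to 9.

43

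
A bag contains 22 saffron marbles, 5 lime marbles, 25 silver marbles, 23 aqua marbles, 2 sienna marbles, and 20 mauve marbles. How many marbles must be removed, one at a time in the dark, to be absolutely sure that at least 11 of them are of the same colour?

By pigeonhole, put each drawn marble into a box by colour. The largest draw with every box below 11 takes min(count, 10) from each colour; colours with fewer than 10 contribute all they have.
Σ min(cᵢ, 10) = 10 + 5 + 10 + 10 + 2 + 10 = 47.
Draw number 47 + 1 = 48 must push one box to 11.

48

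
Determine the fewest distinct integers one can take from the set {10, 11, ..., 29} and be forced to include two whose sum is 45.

14

Two chosen integers sum to 45 exactly when both halves of some pair {x, 45−x} with 16 ≤ x ≤ 45−x ≤ 29 are chosen — 7 such pairs.
The remaining 6 elements (those with no distinct partner in range) can never complete a 45-sum, so the worst case takes all of them and one from each pair: 6 + 7 = 13.
By pigeonhole, the 14th integer has to be the second member of some pair, so 13 + 1 = 14.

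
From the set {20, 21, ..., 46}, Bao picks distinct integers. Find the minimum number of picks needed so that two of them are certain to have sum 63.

Two chosen integers sum to 63 exactly when both halves of some pair {x, 63−x} with 20 ≤ x ≤ 63−x ≤ 43 are chosen — 12 such pairs.
The remaining 3 elements (those with no distinct partner in range) can never complete a 63-sum, so the worst case takes all of them and one from each pair: 3 + 12 = 15.
The 16th integer has to be the second member of some pair, so 15 + 1 = 16.

16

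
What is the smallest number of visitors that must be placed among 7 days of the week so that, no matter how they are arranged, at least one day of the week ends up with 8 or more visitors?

50

With 49 visitors one could put exactly 7 in each of the 7 days of the week, and no day of the week would reach 8.
One more visitor must land in a day of the week that already has 7, giving it 8.
So 7 × 7 + 1 = 50 visitors are required.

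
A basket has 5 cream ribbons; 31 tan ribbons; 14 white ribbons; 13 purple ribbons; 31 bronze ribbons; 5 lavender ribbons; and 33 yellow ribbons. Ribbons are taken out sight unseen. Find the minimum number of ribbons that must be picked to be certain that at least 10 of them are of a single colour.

An adversary could hand out at most 9 ribbons per colour (cream, lavender run out sooner): 5 + 9 + 9 + 9 + 9 + 5 + 9 = 55 ribbons and still no colour has 10.
By pigeonhole, one more ribbon lands in a colour already at 9, so 56 draws are enough and 55 are not.

56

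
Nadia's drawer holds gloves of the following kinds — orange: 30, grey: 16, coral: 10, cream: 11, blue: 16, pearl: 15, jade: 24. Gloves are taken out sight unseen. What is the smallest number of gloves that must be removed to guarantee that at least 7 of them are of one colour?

43

Pigeonhole: put each drawn glove into a box by colour. The largest draw with every box below 7 takes min(count, 6) from each colour.
Σ min(cᵢ, 6) = 6 + 6 + 6 + 6 + 6 + 6 + 6 = 42.
Draw number 42 + 1 = 43 must push one box to 7.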